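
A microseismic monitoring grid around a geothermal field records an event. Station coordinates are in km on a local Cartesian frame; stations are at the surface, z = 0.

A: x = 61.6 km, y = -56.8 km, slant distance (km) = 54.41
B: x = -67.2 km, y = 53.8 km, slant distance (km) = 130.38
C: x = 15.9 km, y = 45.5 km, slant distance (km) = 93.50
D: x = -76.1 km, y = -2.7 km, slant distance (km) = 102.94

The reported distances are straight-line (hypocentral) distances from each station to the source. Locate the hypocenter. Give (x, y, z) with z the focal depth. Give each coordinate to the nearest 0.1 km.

Each station gives a sphere (x−x_i)² + (y−y_i)² + z² = d_i² (stations at z=0).
Subtracting the A sphere from B and C: z² cancels, leaving linear equations in x and y:
-257.6 x + 221.2 y = -13649.02
-91.4 x + 204.6 y = -10479.54
Solving: x ≈ 14.606, y ≈ -44.695 km (keep extra digits for the depth step; rounded: 14.6, -44.7).
Then from the A sphere: z² = 54.41² − (x − 61.6)² − (y + 56.8)² with x = 14.606, y = -44.695, so z ≈ 24.607 ≈ 24.6 km.

x ≈ 14.6 km, y ≈ -44.7 km, depth ≈ 24.6 km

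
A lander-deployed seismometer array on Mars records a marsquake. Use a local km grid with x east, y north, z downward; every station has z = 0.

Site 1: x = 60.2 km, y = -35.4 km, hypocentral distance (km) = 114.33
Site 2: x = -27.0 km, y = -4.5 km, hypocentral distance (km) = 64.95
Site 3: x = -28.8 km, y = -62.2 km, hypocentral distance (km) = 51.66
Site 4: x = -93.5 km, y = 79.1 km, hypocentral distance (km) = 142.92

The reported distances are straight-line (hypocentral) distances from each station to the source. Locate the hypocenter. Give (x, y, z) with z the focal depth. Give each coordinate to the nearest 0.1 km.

x ≈ -43.5 km, y ≈ -46.3 km, depth ≈ 46.9 km

Each station gives a sphere (x−x_i)² + (y−y_i)² + z² = d_i² (stations at z=0).
Subtracting the Site 1 sphere from Site 2 and Site 3: z² cancels, leaving linear equations in x and y:
-174.4 x + 61.8 y = 4724.90
-178.0 x − 53.6 y = 10223.67
Solving: x ≈ -43.497, y ≈ -46.293 km (keep extra digits for the depth step; rounded: -43.5, -46.3).
Then from the Site 1 sphere: z² = 114.33² − (x − 60.2)² − (y + 35.4)² with x = -43.497, y = -46.293, so z ≈ 46.900 ≈ 46.9 km.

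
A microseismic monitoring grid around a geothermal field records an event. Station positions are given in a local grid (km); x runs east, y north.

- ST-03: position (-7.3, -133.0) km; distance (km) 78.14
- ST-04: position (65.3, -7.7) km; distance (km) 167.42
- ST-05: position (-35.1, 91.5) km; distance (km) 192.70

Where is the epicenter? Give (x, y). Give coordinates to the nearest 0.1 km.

Circle about each station: (x + 7.3)² + (y + 133.0)² = 78.14²; (x − 65.3)² + (y + 7.7)² = 167.42²; (x + 35.1)² + (y − 91.5)² = 192.70².
Subtracting the ST-03 equation from the ST-04 and ST-05 equations removes the quadratic terms:
145.2 x + 250.6 y = -35342.51
-55.6 x + 449.0 y = -39165.46
Solving the 2×2 system: x ≈ -76.5, y ≈ -96.7 km.
Check against ST-03 (with the unrounded x, y): √((x + 7.3)²+(y + 133.0)²) = 78.15 ≈ 78.14 km. ✓

(-76.5, -96.7)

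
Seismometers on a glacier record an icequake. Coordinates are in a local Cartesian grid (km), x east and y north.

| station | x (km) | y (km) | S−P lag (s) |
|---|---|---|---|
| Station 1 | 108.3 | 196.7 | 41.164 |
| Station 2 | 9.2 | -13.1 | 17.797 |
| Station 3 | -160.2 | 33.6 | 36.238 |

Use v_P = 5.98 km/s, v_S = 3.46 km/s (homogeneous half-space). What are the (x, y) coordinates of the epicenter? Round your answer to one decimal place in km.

81.3 km east, -140.2 km north

Distance from S−P lag: d = Δt · v_P v_S / (v_P − v_S) = Δt · (5.98·3.46)/(5.98−3.46) ≈ 8.2106·Δt.
So d_Station 1 = 337.98, d_Station 2 = 146.12, d_Station 3 = 297.54 km.
Circle about each station: (x − 108.3)² + (y − 196.7)² = 337.98²; (x − 9.2)² + (y + 13.1)² = 146.12²; (x + 160.2)² + (y − 33.6)² = 297.54².
Subtracting pairs of circle equations eliminates x²+y² and gives linear equations (the radical axes):
-198.2 x − 419.6 y = 42715.90
-537.0 x − 326.2 y = 2073.65
Solving the 2×2 system: x ≈ 81.3, y ≈ -140.2 km.
Check against Station 1 (with the unrounded x, y): √((x − 108.3)²+(y − 196.7)²) = 337.99 ≈ 337.98 km. ✓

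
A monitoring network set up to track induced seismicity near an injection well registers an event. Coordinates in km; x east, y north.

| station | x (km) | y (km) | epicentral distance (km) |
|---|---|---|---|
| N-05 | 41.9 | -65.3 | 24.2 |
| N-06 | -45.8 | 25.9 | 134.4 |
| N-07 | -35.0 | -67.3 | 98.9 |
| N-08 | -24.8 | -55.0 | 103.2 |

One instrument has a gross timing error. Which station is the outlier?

Solve using three stations at a time. Using N-05, N-06, N-07 (subtract circle equations pairwise → linear system) gives (x, y) ≈ (62.9, -53.2).
Distances from that point to each station vs reported:
  N-05: calculated 24.3 vs reported 24.2 → residual 0.1 km
  N-06: calculated 134.4 vs reported 134.4 → residual 0.0 km
  N-07: calculated 98.9 vs reported 98.9 → residual 0.0 km
  N-08: calculated 87.7 vs reported 103.2 → residual 15.5 km
N-05, N-06, N-07 are mutually consistent (residuals ≈ 0); N-08 is off by 15.5 km.

N-08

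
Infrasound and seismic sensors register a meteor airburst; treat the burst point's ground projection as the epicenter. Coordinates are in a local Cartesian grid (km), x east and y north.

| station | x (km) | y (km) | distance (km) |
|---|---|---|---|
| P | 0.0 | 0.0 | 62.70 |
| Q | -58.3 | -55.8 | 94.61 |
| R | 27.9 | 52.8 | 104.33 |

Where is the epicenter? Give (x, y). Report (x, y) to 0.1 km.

Circle about each station: x² + y² = 62.70²; (x + 58.3)² + (y + 55.8)² = 94.61²; (x − 27.9)² + (y − 52.8)² = 104.33².
Subtracting the P equation from the Q and R equations removes the quadratic terms:
-116.6 x − 111.6 y = 1492.77
55.8 x + 105.6 y = -3387.21
Solving the 2×2 system: x ≈ 36.2, y ≈ -51.2 km.

36.2 km east, -51.2 km north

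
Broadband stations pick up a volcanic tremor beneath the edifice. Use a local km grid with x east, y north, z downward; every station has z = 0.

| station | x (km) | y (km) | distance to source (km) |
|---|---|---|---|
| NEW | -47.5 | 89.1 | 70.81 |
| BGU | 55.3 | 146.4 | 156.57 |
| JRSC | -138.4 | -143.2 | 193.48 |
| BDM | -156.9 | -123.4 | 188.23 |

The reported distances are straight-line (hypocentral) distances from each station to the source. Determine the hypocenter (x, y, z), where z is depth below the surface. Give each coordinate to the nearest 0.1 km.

(-36.9, 20.8, 15.4)

Each station gives a sphere (x−x_i)² + (y−y_i)² + z² = d_i² (stations at z=0).
Subtracting the NEW sphere from BGU and JRSC: z² cancels, leaving linear equations in x and y:
205.6 x + 114.6 y = -5204.12
-181.8 x − 464.6 y = -2954.71
Solving: x ≈ -36.906, y ≈ 20.801 km (keep extra digits for the depth step; rounded: -36.9, 20.8).
Then from the NEW sphere: z² = 70.81² − (x + 47.5)² − (y − 89.1)² with x = -36.906, y = 20.801, so z ≈ 15.397 ≈ 15.4 km.
Check against BDM (with the unrounded solution): distance 188.23 ≈ 188.23 km. ✓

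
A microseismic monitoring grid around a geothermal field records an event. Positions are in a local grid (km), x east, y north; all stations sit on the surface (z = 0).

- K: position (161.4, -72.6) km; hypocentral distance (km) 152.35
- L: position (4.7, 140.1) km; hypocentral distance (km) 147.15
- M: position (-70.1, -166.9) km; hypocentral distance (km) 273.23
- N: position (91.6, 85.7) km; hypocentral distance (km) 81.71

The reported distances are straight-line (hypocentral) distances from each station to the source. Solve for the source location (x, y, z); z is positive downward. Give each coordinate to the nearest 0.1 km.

(90.5, 42.9, 69.6)

Each station gives a sphere (x−x_i)² + (y−y_i)² + z² = d_i² (stations at z=0).
Subtracting the K sphere from L and M: z² cancels, leaving linear equations in x and y:
-313.4 x + 425.4 y = -10113.22
-463.0 x − 188.6 y = -49995.21
Solving: x ≈ 90.505, y ≈ 42.903 km (keep extra digits for the depth step; rounded: 90.5, 42.9).
Then from the K sphere: z² = 152.35² − (x − 161.4)² − (y + 72.6)² with x = 90.505, y = 42.903, so z ≈ 69.595 ≈ 69.6 km.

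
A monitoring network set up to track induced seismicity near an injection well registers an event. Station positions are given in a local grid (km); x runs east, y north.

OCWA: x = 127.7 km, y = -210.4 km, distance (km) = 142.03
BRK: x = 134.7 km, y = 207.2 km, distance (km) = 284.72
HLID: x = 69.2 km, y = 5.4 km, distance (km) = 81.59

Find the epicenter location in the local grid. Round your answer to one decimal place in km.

88.8 km east, -73.8 km north

Circle about each station: (x − 127.7)² + (y + 210.4)² = 142.03²; (x − 134.7)² + (y − 207.2)² = 284.72²; (x − 69.2)² + (y − 5.4)² = 81.59².
Subtracting pairs of circle equations eliminates x²+y² and gives linear equations (the radical axes):
14.0 x + 835.2 y = -60392.48
-117.0 x + 431.6 y = -42242.06
Solving the 2×2 system: x ≈ 88.8, y ≈ -73.8 km.
Check against OCWA (with the unrounded x, y): √((x − 127.7)²+(y + 210.4)²) = 142.03 ≈ 142.03 km. ✓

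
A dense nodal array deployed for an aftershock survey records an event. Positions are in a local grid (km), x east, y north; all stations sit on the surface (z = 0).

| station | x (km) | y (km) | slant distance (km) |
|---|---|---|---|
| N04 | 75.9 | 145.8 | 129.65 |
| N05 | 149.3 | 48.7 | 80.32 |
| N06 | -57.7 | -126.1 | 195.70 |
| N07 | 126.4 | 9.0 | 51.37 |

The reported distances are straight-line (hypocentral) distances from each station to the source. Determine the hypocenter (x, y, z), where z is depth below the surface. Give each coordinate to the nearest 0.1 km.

x ≈ 76.2 km, y ≈ 16.4 km, depth ≈ 8.0 km

Each station gives a sphere (x−x_i)² + (y−y_i)² + z² = d_i² (stations at z=0).
Subtracting the N04 sphere from N05 and N06: z² cancels, leaving linear equations in x and y:
146.8 x − 194.2 y = 8001.55
-267.2 x − 543.8 y = -29277.32
Solving: x ≈ 76.199, y ≈ 16.398 km (keep extra digits for the depth step; rounded: 76.2, 16.4).
Then from the N04 sphere: z² = 129.65² − (x − 75.9)² − (y − 145.8)² with x = 76.199, y = 16.398, so z ≈ 8.010 ≈ 8.0 km.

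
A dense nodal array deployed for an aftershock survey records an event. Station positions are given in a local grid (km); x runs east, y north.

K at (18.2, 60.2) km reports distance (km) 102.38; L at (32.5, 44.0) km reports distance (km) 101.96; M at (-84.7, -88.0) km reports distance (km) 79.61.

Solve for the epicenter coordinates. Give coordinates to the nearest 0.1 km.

x ≈ -49.5 km, y ≈ -16.6 km

Circle about each station: (x − 18.2)² + (y − 60.2)² = 102.38²; (x − 32.5)² + (y − 44.0)² = 101.96²; (x + 84.7)² + (y + 88.0)² = 79.61².
Subtracting pairs of circle equations eliminates x²+y² and gives linear equations (the radical axes):
28.6 x − 32.4 y = -877.21
-205.8 x − 296.4 y = 15106.72
Solving the 2×2 system: x ≈ -49.5, y ≈ -16.6 km.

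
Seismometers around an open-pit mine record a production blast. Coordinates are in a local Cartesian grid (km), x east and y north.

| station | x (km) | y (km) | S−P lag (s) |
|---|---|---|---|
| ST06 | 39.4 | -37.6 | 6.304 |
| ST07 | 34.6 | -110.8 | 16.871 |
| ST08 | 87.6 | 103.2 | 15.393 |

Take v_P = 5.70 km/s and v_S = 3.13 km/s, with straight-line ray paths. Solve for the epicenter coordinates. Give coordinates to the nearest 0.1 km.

Distance from S−P lag: d = Δt · v_P v_S / (v_P − v_S) = Δt · (5.70·3.13)/(5.70−3.13) ≈ 6.9420·Δt.
So d_ST06 = 43.76, d_ST07 = 117.12, d_ST08 = 106.86 km.
Circle about each station: (x − 39.4)² + (y + 37.6)² = 43.76²; (x − 34.6)² + (y + 110.8)² = 117.12²; (x − 87.6)² + (y − 103.2)² = 106.86².
Subtracting the ST06 equation from the ST07 and ST08 equations removes the quadratic terms:
-9.6 x − 146.4 y = -1294.48
96.4 x + 281.6 y = 5853.76
Solving the 2×2 system: x ≈ 43.2, y ≈ 6.0 km.
Check against ST06 (with the unrounded x, y): √((x − 39.4)²+(y + 37.6)²) = 43.77 ≈ 43.76 km. ✓

(43.2, 6.0)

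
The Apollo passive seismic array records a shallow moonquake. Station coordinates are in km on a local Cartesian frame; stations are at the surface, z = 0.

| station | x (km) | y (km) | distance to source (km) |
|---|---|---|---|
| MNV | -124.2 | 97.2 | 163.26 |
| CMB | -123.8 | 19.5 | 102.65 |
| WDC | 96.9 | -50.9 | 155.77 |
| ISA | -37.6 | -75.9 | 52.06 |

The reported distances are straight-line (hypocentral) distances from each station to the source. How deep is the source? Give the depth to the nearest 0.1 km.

Each station gives a sphere (x−x_i)² + (y−y_i)² + z² = d_i² (stations at z=0).
Subtracting the MNV sphere from CMB and WDC: z² cancels, leaving linear equations in x and y:
0.8 x − 155.4 y = 6950.02
442.2 x − 296.2 y = -10503.53
Solving: x ≈ -53.896, y ≈ -45.001 km (keep extra digits for the depth step; rounded: -53.9, -45.0).
Then from the MNV sphere: z² = 163.26² − (x + 124.2)² − (y − 97.2)² with x = -53.896, y = -45.001, so z ≈ 38.601 ≈ 38.6 km.

depth ≈ 38.6 km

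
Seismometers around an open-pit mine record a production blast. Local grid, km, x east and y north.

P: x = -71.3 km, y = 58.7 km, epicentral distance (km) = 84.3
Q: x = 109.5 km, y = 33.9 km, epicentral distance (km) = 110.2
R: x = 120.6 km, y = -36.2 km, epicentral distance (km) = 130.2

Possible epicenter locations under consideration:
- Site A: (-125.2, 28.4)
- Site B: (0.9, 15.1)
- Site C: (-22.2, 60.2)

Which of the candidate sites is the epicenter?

Site B

For each candidate, compare |candidate − station| to the reported distance:
Site A: residuals P 22.5, Q 124.6, R 123.9 → max 124.6 km
Site B: residuals P 0.0, Q 0.0, R 0.0 → max 0.0 km
Site C: residuals P 35.2, Q 24.1, R 42.1 → max 42.1 km
Only Site B has all residuals ≈ 0.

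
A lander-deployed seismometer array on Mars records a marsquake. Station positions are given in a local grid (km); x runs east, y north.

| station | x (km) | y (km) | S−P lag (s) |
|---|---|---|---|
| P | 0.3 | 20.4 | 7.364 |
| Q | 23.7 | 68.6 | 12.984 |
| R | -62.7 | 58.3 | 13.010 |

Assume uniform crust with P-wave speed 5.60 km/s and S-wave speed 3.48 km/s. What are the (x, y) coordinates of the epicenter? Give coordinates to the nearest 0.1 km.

-6.0 km east, -47.0 km north

Distance from S−P lag: d = Δt · v_P v_S / (v_P − v_S) = Δt · (5.60·3.48)/(5.60−3.48) ≈ 9.1925·Δt.
So d_P = 67.69, d_Q = 119.35, d_R = 119.59 km.
Circle about each station: (x − 0.3)² + (y − 20.4)² = 67.69²; (x − 23.7)² + (y − 68.6)² = 119.35²; (x + 62.7)² + (y − 58.3)² = 119.59².
Subtracting pairs of circle equations eliminates x²+y² and gives linear equations (the radical axes):
46.8 x + 96.4 y = -4811.09
-126.0 x + 75.8 y = -2805.90
Solving the 2×2 system: x ≈ -6.0, y ≈ -47.0 km.
Check against P (with the unrounded x, y): √((x − 0.3)²+(y − 20.4)²) = 67.69 ≈ 67.69 km. ✓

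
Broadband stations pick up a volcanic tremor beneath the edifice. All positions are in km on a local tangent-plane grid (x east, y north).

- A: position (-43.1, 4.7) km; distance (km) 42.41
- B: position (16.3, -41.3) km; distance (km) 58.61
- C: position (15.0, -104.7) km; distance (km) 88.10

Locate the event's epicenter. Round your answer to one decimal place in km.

x ≈ -42.2 km, y ≈ -37.7 km

Circle about each station: (x + 43.1)² + (y − 4.7)² = 42.41²; (x − 16.3)² + (y + 41.3)² = 58.61²; (x − 15.0)² + (y + 104.7)² = 88.10².
Subtracting pairs of circle equations eliminates x²+y² and gives linear equations (the radical axes):
118.8 x − 92.0 y = -1544.84
116.2 x − 218.8 y = 3344.39
Solving the 2×2 system: x ≈ -42.2, y ≈ -37.7 km.
Check against A (with the unrounded x, y): √((x + 43.1)²+(y − 4.7)²) = 42.40 ≈ 42.41 km. ✓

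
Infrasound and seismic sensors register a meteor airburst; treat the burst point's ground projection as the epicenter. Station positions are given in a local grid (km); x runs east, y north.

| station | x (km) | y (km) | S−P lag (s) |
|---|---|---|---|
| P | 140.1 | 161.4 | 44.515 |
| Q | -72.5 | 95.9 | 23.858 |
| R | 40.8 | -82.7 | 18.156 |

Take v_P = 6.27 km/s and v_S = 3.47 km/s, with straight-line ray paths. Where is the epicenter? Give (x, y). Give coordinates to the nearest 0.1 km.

Distance from S−P lag: d = Δt · v_P v_S / (v_P − v_S) = Δt · (6.27·3.47)/(6.27−3.47) ≈ 7.7703·Δt.
So d_P = 345.90, d_Q = 185.38, d_R = 141.08 km.
Circle about each station: (x − 140.1)² + (y − 161.4)² = 345.90²; (x + 72.5)² + (y − 95.9)² = 185.38²; (x − 40.8)² + (y + 82.7)² = 141.08².
Subtracting the P equation from the Q and R equations removes the quadratic terms:
-425.2 x − 131.0 y = 54056.16
-198.6 x − 488.2 y = 62569.20
Solving the 2×2 system: x ≈ -100.2, y ≈ -87.4 km.
Check against P (with the unrounded x, y): √((x − 140.1)²+(y − 161.4)²) = 345.90 ≈ 345.90 km. ✓

x ≈ -100.2 km, y ≈ -87.4 km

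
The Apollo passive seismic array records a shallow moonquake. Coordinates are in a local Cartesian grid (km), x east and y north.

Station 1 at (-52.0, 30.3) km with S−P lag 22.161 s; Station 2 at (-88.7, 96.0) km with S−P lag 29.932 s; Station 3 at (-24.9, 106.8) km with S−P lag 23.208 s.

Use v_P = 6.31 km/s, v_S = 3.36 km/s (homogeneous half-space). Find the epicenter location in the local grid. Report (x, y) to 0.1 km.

104.7 km east, 1.8 km north

Distance from S−P lag: d = Δt · v_P v_S / (v_P − v_S) = Δt · (6.31·3.36)/(6.31−3.36) ≈ 7.1870·Δt.
So d_Station 1 = 159.27, d_Station 2 = 215.12, d_Station 3 = 166.80 km.
Circle about each station: (x + 52.0)² + (y − 30.3)² = 159.27²; (x + 88.7)² + (y − 96.0)² = 215.12²; (x + 24.9)² + (y − 106.8)² = 166.80².
Subtracting pairs of circle equations eliminates x²+y² and gives linear equations (the radical axes):
-73.4 x + 131.4 y = -7448.08
54.2 x + 153.0 y = 5948.85
Solving the 2×2 system: x ≈ 104.7, y ≈ 1.8 km.
Check against Station 1 (with the unrounded x, y): √((x + 52.0)²+(y − 30.3)²) = 159.26 ≈ 159.27 km. ✓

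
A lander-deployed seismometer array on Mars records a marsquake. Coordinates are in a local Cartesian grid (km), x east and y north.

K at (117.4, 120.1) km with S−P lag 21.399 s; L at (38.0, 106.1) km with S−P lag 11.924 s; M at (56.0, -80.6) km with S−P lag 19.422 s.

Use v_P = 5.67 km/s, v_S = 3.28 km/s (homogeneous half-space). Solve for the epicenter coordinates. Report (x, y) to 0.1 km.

Distance from S−P lag: d = Δt · v_P v_S / (v_P − v_S) = Δt · (5.67·3.28)/(5.67−3.28) ≈ 7.7814·Δt.
So d_K = 166.51, d_L = 92.79, d_M = 151.13 km.
Circle about each station: (x − 117.4)² + (y − 120.1)² = 166.51²; (x − 38.0)² + (y − 106.1)² = 92.79²; (x − 56.0)² + (y + 80.6)² = 151.13².
Subtracting the K equation from the L and M equations removes the quadratic terms:
-158.8 x − 28.0 y = 3610.04
-122.8 x − 401.4 y = -13689.11
Solving the 2×2 system: x ≈ -30.4, y ≈ 43.4 km.
Check against K (with the unrounded x, y): √((x − 117.4)²+(y − 120.1)²) = 166.50 ≈ 166.51 km. ✓

(-30.4, 43.4)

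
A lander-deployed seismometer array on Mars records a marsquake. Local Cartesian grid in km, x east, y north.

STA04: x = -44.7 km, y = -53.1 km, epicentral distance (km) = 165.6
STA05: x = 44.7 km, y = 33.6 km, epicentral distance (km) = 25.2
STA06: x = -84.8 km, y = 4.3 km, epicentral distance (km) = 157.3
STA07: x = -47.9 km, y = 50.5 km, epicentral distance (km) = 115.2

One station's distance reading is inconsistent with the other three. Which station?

Solve using three stations at a time. Using STA05, STA06, STA07 (subtract circle equations pairwise → linear system) gives (x, y) ≈ (67.2, 44.9).
Distances from that point to each station vs reported:
  STA04: calculated 148.7 vs reported 165.6 → residual 16.9 km
  STA05: calculated 25.2 vs reported 25.2 → residual 0.0 km
  STA06: calculated 157.3 vs reported 157.3 → residual 0.0 km
  STA07: calculated 115.2 vs reported 115.2 → residual 0.0 km
STA05, STA06, STA07 are mutually consistent (residuals ≈ 0); STA04 is off by 16.9 km.

STA04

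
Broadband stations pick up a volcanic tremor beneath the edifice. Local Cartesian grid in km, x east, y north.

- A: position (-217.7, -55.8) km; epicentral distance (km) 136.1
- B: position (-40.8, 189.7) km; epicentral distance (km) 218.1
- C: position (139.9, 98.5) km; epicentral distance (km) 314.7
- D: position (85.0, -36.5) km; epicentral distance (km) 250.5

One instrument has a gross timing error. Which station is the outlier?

Solve using three stations at a time. Using B, C, D (subtract circle equations pairwise → linear system) gives (x, y) ≈ (-161.5, 8.0).
Distances from that point to each station vs reported:
  A: calculated 85.0 vs reported 136.1 → residual 51.1 km
  B: calculated 218.1 vs reported 218.1 → residual 0.0 km
  C: calculated 314.7 vs reported 314.7 → residual 0.0 km
  D: calculated 250.5 vs reported 250.5 → residual 0.0 km
B, C, D are mutually consistent (residuals ≈ 0); A is off by 51.1 km.

A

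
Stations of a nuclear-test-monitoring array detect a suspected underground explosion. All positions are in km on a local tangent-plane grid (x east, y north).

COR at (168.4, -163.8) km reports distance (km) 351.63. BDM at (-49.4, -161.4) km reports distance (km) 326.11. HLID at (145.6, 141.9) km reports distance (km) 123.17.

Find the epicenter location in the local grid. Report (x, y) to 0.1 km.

Circle about each station: (x − 168.4)² + (y + 163.8)² = 351.63²; (x + 49.4)² + (y + 161.4)² = 326.11²; (x − 145.6)² + (y − 141.9)² = 123.17².
Subtracting the COR equation from the BDM and HLID equations removes the quadratic terms:
-435.6 x + 4.8 y = -9402.76
-45.6 x + 611.4 y = 94618.78
Solving the 2×2 system: x ≈ 23.3, y ≈ 156.5 km.

x ≈ 23.3 km, y ≈ 156.5 km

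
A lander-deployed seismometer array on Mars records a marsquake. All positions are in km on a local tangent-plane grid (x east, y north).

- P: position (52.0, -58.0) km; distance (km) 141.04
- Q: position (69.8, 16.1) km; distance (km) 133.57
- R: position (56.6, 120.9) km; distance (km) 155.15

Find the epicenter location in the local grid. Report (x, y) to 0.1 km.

-63.6 km east, 22.8 km north

Circle about each station: (x − 52.0)² + (y + 58.0)² = 141.04²; (x − 69.8)² + (y − 16.1)² = 133.57²; (x − 56.6)² + (y − 120.9)² = 155.15².
Subtracting the P equation from the Q and R equations removes the quadratic terms:
35.6 x + 148.2 y = 1114.59
9.2 x + 357.8 y = 7573.13
Solving the 2×2 system: x ≈ -63.6, y ≈ 22.8 km.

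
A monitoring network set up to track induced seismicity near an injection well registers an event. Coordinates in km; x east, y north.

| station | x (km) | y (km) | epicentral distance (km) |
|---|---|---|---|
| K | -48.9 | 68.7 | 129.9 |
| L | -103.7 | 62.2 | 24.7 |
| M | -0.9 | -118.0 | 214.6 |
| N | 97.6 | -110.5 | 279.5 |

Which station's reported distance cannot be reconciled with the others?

Solve using three stations at a time. Using L, M, N (subtract circle equations pairwise → linear system) gives (x, y) ≈ (-127.3, 55.4).
Distances from that point to each station vs reported:
  K: calculated 79.6 vs reported 129.9 → residual 50.3 km
  L: calculated 24.6 vs reported 24.7 → residual 0.1 km
  M: calculated 214.6 vs reported 214.6 → residual 0.0 km
  N: calculated 279.5 vs reported 279.5 → residual 0.0 km
L, M, N are mutually consistent (residuals ≈ 0); K is off by 50.3 km.

K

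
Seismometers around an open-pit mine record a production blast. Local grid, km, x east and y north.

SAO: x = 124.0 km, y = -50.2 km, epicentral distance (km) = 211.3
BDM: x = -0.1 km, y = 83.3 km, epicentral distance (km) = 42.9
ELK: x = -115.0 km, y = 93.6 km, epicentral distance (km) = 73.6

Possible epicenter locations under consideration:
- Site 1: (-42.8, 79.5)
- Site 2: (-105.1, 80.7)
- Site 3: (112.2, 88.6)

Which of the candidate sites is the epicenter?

Site 1

For each candidate, compare |candidate − station| to the reported distance:
Site 1: residuals SAO 0.0, BDM 0.0, ELK 0.0 → max 0.0 km
Site 2: residuals SAO 52.6, BDM 62.1, ELK 57.3 → max 62.1 km
Site 3: residuals SAO 72.0, BDM 69.5, ELK 153.7 → max 153.7 km
Only Site 1 has all residuals ≈ 0.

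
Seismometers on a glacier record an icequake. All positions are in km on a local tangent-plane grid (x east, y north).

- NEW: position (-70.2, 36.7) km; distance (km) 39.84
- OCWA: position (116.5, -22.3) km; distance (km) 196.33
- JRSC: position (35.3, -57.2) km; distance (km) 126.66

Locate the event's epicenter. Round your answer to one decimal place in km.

Circle about each station: (x + 70.2)² + (y − 36.7)² = 39.84²; (x − 116.5)² + (y + 22.3)² = 196.33²; (x − 35.3)² + (y + 57.2)² = 126.66².
Subtracting the NEW equation from the OCWA and JRSC equations removes the quadratic terms:
373.4 x − 118.0 y = -29163.63
211.0 x − 187.8 y = -16212.53
Solving the 2×2 system: x ≈ -78.8, y ≈ -2.2 km.

(-78.8, -2.2)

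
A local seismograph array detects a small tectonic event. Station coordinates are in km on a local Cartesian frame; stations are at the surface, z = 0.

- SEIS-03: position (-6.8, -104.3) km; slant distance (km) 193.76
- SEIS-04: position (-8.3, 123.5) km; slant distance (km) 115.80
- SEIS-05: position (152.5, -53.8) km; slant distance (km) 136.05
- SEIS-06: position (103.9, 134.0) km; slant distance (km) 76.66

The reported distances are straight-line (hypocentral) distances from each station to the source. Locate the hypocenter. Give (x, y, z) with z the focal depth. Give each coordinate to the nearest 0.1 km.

Each station gives a sphere (x−x_i)² + (y−y_i)² + z² = d_i² (stations at z=0).
Subtracting the SEIS-03 sphere from SEIS-04 and SEIS-05: z² cancels, leaving linear equations in x and y:
-3.0 x + 455.6 y = 28529.71
318.6 x + 101.0 y = 34259.30
Solving: x ≈ 87.497, y ≈ 63.196 km (keep extra digits for the depth step; rounded: 87.5, 63.2).
Then from the SEIS-03 sphere: z² = 193.76² − (x + 6.8)² − (y + 104.3)² with x = 87.497, y = 63.196, so z ≈ 24.415 ≈ 24.4 km.

(87.5, 63.2, 24.4)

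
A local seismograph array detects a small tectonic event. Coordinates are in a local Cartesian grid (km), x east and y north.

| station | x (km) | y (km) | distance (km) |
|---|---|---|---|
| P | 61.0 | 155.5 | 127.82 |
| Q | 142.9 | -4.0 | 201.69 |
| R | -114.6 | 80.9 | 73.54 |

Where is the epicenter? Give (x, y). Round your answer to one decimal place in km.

x ≈ -41.1 km, y ≈ 78.6 km

Circle about each station: (x − 61.0)² + (y − 155.5)² = 127.82²; (x − 142.9)² + (y + 4.0)² = 201.69²; (x + 114.6)² + (y − 80.9)² = 73.54².
Subtracting the P equation from the Q and R equations removes the quadratic terms:
163.8 x − 319.0 y = -31805.74
-351.2 x − 149.2 y = 2706.54
Solving the 2×2 system: x ≈ -41.1, y ≈ 78.6 km.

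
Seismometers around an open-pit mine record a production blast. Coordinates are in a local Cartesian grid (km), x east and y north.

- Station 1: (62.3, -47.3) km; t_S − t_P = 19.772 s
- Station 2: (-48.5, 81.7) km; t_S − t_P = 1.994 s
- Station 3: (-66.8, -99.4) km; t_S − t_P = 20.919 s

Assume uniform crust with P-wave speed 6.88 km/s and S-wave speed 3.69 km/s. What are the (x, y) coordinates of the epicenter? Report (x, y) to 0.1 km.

(-47.0, 65.9)

Distance from S−P lag: d = Δt · v_P v_S / (v_P − v_S) = Δt · (6.88·3.69)/(6.88−3.69) ≈ 7.9584·Δt.
So d_Station 1 = 157.35, d_Station 2 = 15.87, d_Station 3 = 166.48 km.
Circle about each station: (x − 62.3)² + (y + 47.3)² = 157.35²; (x + 48.5)² + (y − 81.7)² = 15.87²; (x + 66.8)² + (y + 99.4)² = 166.48².
Subtracting pairs of circle equations eliminates x²+y² and gives linear equations (the radical axes):
-221.6 x + 258.0 y = 27415.73
-258.2 x − 104.2 y = 5267.45
Solving the 2×2 system: x ≈ -47.0, y ≈ 65.9 km.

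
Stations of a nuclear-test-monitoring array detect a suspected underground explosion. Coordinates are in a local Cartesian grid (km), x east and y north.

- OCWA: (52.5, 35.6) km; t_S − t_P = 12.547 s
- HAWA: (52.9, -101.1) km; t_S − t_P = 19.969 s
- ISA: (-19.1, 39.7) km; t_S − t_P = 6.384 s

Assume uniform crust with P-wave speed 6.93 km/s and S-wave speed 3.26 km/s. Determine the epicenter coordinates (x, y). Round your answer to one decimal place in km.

Distance from S−P lag: d = Δt · v_P v_S / (v_P − v_S) = Δt · (6.93·3.26)/(6.93−3.26) ≈ 6.1558·Δt.
So d_OCWA = 77.24, d_HAWA = 122.93, d_ISA = 39.30 km.
Circle about each station: (x − 52.5)² + (y − 35.6)² = 77.24²; (x − 52.9)² + (y + 101.1)² = 122.93²; (x + 19.1)² + (y − 39.7)² = 39.30².
Subtracting pairs of circle equations eliminates x²+y² and gives linear equations (the radical axes):
0.8 x − 273.4 y = -149.76
-143.2 x + 8.2 y = 2338.82
Solving the 2×2 system: x ≈ -16.3, y ≈ 0.5 km.

-16.3 km east, 0.5 km north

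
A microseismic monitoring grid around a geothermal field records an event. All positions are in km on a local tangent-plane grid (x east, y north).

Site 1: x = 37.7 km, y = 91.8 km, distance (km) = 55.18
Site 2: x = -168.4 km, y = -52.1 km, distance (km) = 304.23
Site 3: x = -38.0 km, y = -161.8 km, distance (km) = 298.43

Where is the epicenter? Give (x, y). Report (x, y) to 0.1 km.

90.6 km east, 107.5 km north

Circle about each station: (x − 37.7)² + (y − 91.8)² = 55.18²; (x + 168.4)² + (y + 52.1)² = 304.23²; (x + 38.0)² + (y + 161.8)² = 298.43².
Subtracting the Site 1 equation from the Site 2 and Site 3 equations removes the quadratic terms:
-412.2 x − 287.8 y = -68286.62
-151.4 x − 507.2 y = -68240.92
Solving the 2×2 system: x ≈ 90.6, y ≈ 107.5 km.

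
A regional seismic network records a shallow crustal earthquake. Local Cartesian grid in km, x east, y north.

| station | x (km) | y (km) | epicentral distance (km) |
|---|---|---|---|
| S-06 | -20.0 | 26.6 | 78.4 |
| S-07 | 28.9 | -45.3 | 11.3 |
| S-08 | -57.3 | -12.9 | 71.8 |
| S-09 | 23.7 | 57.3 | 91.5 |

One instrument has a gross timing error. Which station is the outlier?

Solve using three stations at a time. Using S-06, S-07, S-09 (subtract circle equations pairwise → linear system) gives (x, y) ≈ (29.7, -34.0).
Distances from that point to each station vs reported:
  S-06: calculated 78.4 vs reported 78.4 → residual 0.0 km
  S-07: calculated 11.3 vs reported 11.3 → residual 0.0 km
  S-08: calculated 89.6 vs reported 71.8 → residual 17.8 km
  S-09: calculated 91.5 vs reported 91.5 → residual 0.0 km
S-06, S-07, S-09 are mutually consistent (residuals ≈ 0); S-08 is off by 17.8 km.

S-08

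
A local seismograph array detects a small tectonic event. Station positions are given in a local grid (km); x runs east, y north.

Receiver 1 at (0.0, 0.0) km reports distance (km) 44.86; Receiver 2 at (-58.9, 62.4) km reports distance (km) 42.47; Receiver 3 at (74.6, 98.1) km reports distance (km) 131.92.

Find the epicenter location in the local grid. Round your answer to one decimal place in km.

Circle about each station: x² + y² = 44.86²; (x + 58.9)² + (y − 62.4)² = 42.47²; (x − 74.6)² + (y − 98.1)² = 131.92².
Subtracting the Receiver 1 equation from the Receiver 2 and Receiver 3 equations removes the quadratic terms:
-117.8 x + 124.8 y = 7571.69
149.2 x + 196.2 y = -201.70
Solving the 2×2 system: x ≈ -36.2, y ≈ 26.5 km.
Check against Receiver 1 (with the unrounded x, y): √(x²+y²) = 44.86 ≈ 44.86 km. ✓

(-36.2, 26.5)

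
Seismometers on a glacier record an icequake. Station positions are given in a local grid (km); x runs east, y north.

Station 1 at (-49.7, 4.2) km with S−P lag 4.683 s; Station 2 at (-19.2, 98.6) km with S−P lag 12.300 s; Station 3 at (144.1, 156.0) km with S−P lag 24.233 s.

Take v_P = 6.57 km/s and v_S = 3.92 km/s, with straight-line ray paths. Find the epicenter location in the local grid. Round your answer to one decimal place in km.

Distance from S−P lag: d = Δt · v_P v_S / (v_P − v_S) = Δt · (6.57·3.92)/(6.57−3.92) ≈ 9.7186·Δt.
So d_Station 1 = 45.51, d_Station 2 = 119.54, d_Station 3 = 235.51 km.
Circle about each station: (x + 49.7)² + (y − 4.2)² = 45.51²; (x + 19.2)² + (y − 98.6)² = 119.54²; (x − 144.1)² + (y − 156.0)² = 235.51².
Subtracting the Station 1 equation from the Station 2 and Station 3 equations removes the quadratic terms:
61.0 x + 188.8 y = -4615.78
387.6 x + 303.6 y = -10780.72
Solving the 2×2 system: x ≈ -11.6, y ≈ -20.7 km.
Check against Station 1 (with the unrounded x, y): √((x + 49.7)²+(y − 4.2)²) = 45.52 ≈ 45.51 km. ✓

(-11.6, -20.7)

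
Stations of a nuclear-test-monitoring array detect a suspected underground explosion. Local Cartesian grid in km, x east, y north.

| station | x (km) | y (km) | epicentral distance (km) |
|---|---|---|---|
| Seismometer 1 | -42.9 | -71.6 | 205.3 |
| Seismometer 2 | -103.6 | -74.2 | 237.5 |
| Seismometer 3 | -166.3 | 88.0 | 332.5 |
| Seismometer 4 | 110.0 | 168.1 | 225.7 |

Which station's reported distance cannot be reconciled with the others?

Seismometer 1

Solve using three stations at a time. Using Seismometer 2, Seismometer 3, Seismometer 4 (subtract circle equations pairwise → linear system) gives (x, y) ≈ (133.2, -56.4).
Distances from that point to each station vs reported:
  Seismometer 1: calculated 176.8 vs reported 205.3 → residual 28.5 km
  Seismometer 2: calculated 237.5 vs reported 237.5 → residual 0.0 km
  Seismometer 3: calculated 332.5 vs reported 332.5 → residual 0.0 km
  Seismometer 4: calculated 225.7 vs reported 225.7 → residual 0.0 km
Seismometer 2, Seismometer 3, Seismometer 4 are mutually consistent (residuals ≈ 0); Seismometer 1 is off by 28.5 km.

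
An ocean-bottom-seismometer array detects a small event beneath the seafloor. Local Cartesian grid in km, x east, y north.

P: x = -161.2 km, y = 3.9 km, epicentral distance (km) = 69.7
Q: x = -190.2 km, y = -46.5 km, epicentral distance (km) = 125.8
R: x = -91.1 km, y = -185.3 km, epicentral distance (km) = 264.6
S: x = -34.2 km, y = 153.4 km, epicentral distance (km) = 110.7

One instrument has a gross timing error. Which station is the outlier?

S

Solve using three stations at a time. Using P, Q, R (subtract circle equations pairwise → linear system) gives (x, y) ≈ (-149.9, 72.7).
Distances from that point to each station vs reported:
  P: calculated 69.7 vs reported 69.7 → residual 0.0 km
  Q: calculated 125.8 vs reported 125.8 → residual 0.0 km
  R: calculated 264.6 vs reported 264.6 → residual 0.0 km
  S: calculated 141.1 vs reported 110.7 → residual 30.4 km
P, Q, R are mutually consistent (residuals ≈ 0); S is off by 30.4 km.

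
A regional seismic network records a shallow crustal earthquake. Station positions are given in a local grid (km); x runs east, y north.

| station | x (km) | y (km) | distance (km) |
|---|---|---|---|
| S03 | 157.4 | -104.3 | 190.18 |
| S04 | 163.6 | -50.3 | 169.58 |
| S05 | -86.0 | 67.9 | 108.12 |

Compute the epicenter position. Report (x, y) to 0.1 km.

x ≈ 4.8 km, y ≈ 9.2 km

Circle about each station: (x − 157.4)² + (y + 104.3)² = 190.18²; (x − 163.6)² + (y + 50.3)² = 169.58²; (x + 86.0)² + (y − 67.9)² = 108.12².
Subtracting pairs of circle equations eliminates x²+y² and gives linear equations (the radical axes):
12.4 x + 108.0 y = 1052.86
-486.8 x + 344.4 y = 831.66
Solving the 2×2 system: x ≈ 4.8, y ≈ 9.2 km.
Check against S03 (with the unrounded x, y): √((x − 157.4)²+(y + 104.3)²) = 190.18 ≈ 190.18 km. ✓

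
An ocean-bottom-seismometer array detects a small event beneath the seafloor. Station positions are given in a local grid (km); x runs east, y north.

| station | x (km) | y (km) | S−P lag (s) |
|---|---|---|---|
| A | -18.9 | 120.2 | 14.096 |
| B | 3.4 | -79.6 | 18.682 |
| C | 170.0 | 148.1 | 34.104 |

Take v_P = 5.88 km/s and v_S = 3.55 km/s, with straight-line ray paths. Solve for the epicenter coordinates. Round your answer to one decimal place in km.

-115.2 km east, 38.5 km north

Distance from S−P lag: d = Δt · v_P v_S / (v_P − v_S) = Δt · (5.88·3.55)/(5.88−3.55) ≈ 8.9588·Δt.
So d_A = 126.28, d_B = 167.37, d_C = 305.53 km.
Circle about each station: (x + 18.9)² + (y − 120.2)² = 126.28²; (x − 3.4)² + (y + 79.6)² = 167.37²; (x − 170.0)² + (y − 148.1)² = 305.53².
Subtracting the A equation from the B and C equations removes the quadratic terms:
44.6 x − 399.6 y = -20523.61
377.8 x + 55.8 y = -41373.58
Solving the 2×2 system: x ≈ -115.2, y ≈ 38.5 km.
Check against A (with the unrounded x, y): √((x + 18.9)²+(y − 120.2)²) = 126.28 ≈ 126.28 km. ✓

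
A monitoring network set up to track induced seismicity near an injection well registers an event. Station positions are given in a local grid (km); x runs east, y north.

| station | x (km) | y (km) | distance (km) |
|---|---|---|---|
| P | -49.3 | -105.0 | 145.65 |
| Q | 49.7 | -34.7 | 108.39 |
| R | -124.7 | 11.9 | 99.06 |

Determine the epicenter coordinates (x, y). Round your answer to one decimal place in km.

Circle about each station: (x + 49.3)² + (y + 105.0)² = 145.65²; (x − 49.7)² + (y + 34.7)² = 108.39²; (x + 124.7)² + (y − 11.9)² = 99.06².
Subtracting pairs of circle equations eliminates x²+y² and gives linear equations (the radical axes):
198.0 x + 140.6 y = -315.78
-150.8 x + 233.8 y = 13637.25
Solving the 2×2 system: x ≈ -29.5, y ≈ 39.3 km.

x ≈ -29.5 km, y ≈ 39.3 km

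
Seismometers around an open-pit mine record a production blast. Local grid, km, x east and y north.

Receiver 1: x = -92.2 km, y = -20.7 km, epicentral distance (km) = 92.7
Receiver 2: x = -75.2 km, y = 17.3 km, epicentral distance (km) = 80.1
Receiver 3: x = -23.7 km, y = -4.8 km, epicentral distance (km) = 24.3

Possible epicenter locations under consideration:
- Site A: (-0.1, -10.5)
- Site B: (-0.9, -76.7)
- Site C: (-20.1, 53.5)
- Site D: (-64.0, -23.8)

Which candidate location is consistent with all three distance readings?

Site A

For each candidate, compare |candidate − station| to the reported distance:
Site A: residuals Receiver 1 0.0, Receiver 2 0.0, Receiver 3 0.0 → max 0.0 km
Site B: residuals Receiver 1 14.4, Receiver 2 39.7, Receiver 3 51.1 → max 51.1 km
Site C: residuals Receiver 1 10.8, Receiver 2 14.2, Receiver 3 34.1 → max 34.1 km
Site D: residuals Receiver 1 64.3, Receiver 2 37.5, Receiver 3 20.3 → max 64.3 km
Only Site A has all residuals ≈ 0.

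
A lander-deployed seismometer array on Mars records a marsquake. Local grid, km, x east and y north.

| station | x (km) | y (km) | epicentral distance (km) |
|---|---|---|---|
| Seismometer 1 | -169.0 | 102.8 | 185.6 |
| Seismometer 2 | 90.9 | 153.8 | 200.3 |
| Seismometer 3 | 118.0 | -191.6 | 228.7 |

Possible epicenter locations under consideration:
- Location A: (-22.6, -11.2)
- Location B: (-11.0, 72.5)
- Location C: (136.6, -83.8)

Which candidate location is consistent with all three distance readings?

For each candidate, compare |candidate − station| to the reported distance:
Location A: residuals Seismometer 1 0.0, Seismometer 2 0.0, Seismometer 3 0.0 → max 0.0 km
Location B: residuals Seismometer 1 24.7, Seismometer 2 69.9, Seismometer 3 65.2 → max 69.9 km
Location C: residuals Seismometer 1 172.5, Seismometer 2 41.7, Seismometer 3 119.3 → max 172.5 km
Only Location A has all residuals ≈ 0.

Location A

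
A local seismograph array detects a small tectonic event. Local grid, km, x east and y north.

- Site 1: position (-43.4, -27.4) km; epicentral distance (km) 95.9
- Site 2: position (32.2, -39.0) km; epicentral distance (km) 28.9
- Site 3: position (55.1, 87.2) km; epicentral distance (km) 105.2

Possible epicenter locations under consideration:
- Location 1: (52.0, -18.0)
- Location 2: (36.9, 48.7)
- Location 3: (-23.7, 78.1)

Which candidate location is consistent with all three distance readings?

Location 1

For each candidate, compare |candidate − station| to the reported distance:
Location 1: residuals Site 1 0.0, Site 2 0.0, Site 3 0.0 → max 0.0 km
Location 2: residuals Site 1 14.7, Site 2 58.9, Site 3 62.6 → max 62.6 km
Location 3: residuals Site 1 11.4, Site 2 100.9, Site 3 25.9 → max 100.9 km
Only Location 1 has all residuals ≈ 0.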